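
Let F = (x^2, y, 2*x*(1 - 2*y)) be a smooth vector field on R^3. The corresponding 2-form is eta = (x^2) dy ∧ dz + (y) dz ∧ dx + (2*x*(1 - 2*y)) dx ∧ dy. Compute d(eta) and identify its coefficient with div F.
d(eta) = (2*x + 1) dx ∧ dy ∧ dz; div F = 2*x + 1

For a 2-form in R^3 of the form above, applying d gives a 3-form with coefficient ∂P/∂x + ∂Q/∂y + ∂R/∂z:
  ∂P/∂x = 2*x
  ∂Q/∂y = 1
  ∂R/∂z = 0
Sum = 2*x + 1, which is exactly div F.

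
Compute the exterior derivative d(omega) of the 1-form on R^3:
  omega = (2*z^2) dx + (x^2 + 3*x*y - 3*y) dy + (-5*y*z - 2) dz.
d(omega) = (2*x + 3*y) dx ∧ dy + (-4*z) dx ∧ dz + (-5*z) dy ∧ dz

For a 1-form omega = sum_i f_i dx_i, the exterior derivative is
  d(omega) = sum_{i < j} (∂f_j/∂x_i - ∂f_i/∂x_j) dx_i ∧ dx_j.
  coefficient of dx ∧ dy: ∂f_2/∂x - ∂f_1/∂y = ∂(x^2 + 3*x*y - 3*y)/∂x - ∂(2*z^2)/∂y = 2*x + 3*y
  coefficient of dx ∧ dz: ∂f_3/∂x - ∂f_1/∂z = ∂(-5*y*z - 2)/∂x - ∂(2*z^2)/∂z = -4*z
  coefficient of dy ∧ dz: ∂f_3/∂y - ∂f_2/∂z = ∂(-5*y*z - 2)/∂y - ∂(x^2 + 3*x*y - 3*y)/∂z = -5*z
Assembling: d(omega) = (2*x + 3*y) dx ∧ dy + (-4*z) dx ∧ dz + (-5*z) dy ∧ dz.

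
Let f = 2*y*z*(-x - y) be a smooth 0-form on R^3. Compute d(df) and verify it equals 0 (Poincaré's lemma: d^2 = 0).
d(df) = 0

Step 1: df = sum_i (∂f/∂x_i) dx_i = (-2*y*z) dx + (2*z*(-x - 2*y)) dy + (2*y*(-x - y)) dz.
Step 2: Apply d again. Using the 1-form formula, the coefficient of dx ∧ dy in d(df) is ∂^2 f/∂x ∂y - ∂^2 f/∂y ∂x = (-2*z) - (-2*z) = 0 (equality of mixed partials for smooth f).
Similarly for dx ∧ dz and dy ∧ dz — all coefficients vanish. So d(df) = 0.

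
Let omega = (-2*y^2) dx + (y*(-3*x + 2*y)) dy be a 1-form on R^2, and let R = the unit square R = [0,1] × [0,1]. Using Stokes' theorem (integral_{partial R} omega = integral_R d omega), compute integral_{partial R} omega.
integral_(partial R) omega = 1/2

Stokes: integral_partial_R omega = integral_R d omega with d omega = (∂Q/∂x - ∂P/∂y) dx ∧ dy.
  ∂Q/∂x = -3*y
  ∂P/∂y = -4*y
  integrand = ∂Q/∂x - ∂P/∂y = y.
Integrating over R: integral_0^1 integral_0^1 (y) dx dy = 1/2.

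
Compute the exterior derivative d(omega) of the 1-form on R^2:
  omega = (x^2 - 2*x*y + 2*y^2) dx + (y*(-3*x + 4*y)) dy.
d(omega) = (2*x - 7*y) dx ∧ dy

For a 1-form omega = sum_i f_i dx_i, the exterior derivative is
  d(omega) = sum_{i < j} (∂f_j/∂x_i - ∂f_i/∂x_j) dx_i ∧ dx_j.
  coefficient of dx ∧ dy: ∂f_2/∂x - ∂f_1/∂y = ∂(y*(-3*x + 4*y))/∂x - ∂(x^2 - 2*x*y + 2*y^2)/∂y = 2*x - 7*y
Assembling: d(omega) = (2*x - 7*y) dx ∧ dy.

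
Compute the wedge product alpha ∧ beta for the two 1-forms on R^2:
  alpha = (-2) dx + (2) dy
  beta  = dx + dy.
alpha ∧ beta = (-4) dx ∧ dy

Distribute the wedge, using dx_i ∧ dx_j = -dx_j ∧ dx_i and dx_i ∧ dx_i = 0. For each pair (i, j) with i < j, the coefficient of dx_i ∧ dx_j in alpha ∧ beta is (alpha_i * beta_j - alpha_j * beta_i). Collecting: alpha ∧ beta = (-4) dx ∧ dy.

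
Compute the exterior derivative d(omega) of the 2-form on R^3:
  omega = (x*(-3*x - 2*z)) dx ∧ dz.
d(omega) = 0

For a 2-form omega = sum_{i<j} g_{ij} dx_i ∧ dx_j, the exterior derivative is
  d(omega) = sum_{i<j} d(g_{ij}) ∧ dx_i ∧ dx_j = sum_{i<j, k} (∂g_{ij}/∂x_k) dx_k ∧ dx_i ∧ dx_j.
Expand each term, using dx_k ∧ dx_i ∧ dx_j = sgn(permutation) dx_{(a)} ∧ dx_{(b)} ∧ dx_{(c)} with (a < b < c) sorted:

Collecting like 3-forms: d(omega) = 0.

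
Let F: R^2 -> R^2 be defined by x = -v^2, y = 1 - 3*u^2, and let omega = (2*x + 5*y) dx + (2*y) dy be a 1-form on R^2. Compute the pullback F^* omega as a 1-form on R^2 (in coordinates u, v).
F^* omega = (36*u^3 - 12*u) du + (2*v*(15*u^2 + 2*v^2 - 5)) dv

Using F^*(f dg) = (f ∘ F) d(g ∘ F), substitute each coordinate x_i by F_i(u, v) in f_i, and replace dx_i by d F_i = (∂F_i/∂u) du + (∂F_i/∂v) dv.
  For the x component: f_1(F) = -15*u^2 - 2*v^2 + 5; d F_1 = (0) du + (-2*v) dv
  For the y component: f_2(F) = 2 - 6*u^2; d F_2 = (-6*u) du + (0) dv
Combining and collecting du, dv coefficients:
  coeff of du: 36*u^3 - 12*u
  coeff of dv: 2*v*(15*u^2 + 2*v^2 - 5)
F^* omega = (36*u^3 - 12*u) du + (2*v*(15*u^2 + 2*v^2 - 5)) dv.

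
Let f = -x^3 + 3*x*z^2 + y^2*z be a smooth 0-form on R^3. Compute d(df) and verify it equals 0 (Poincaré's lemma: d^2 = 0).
d(df) = 0

Step 1: df = sum_i (∂f/∂x_i) dx_i = (-3*x^2 + 3*z^2) dx + (2*y*z) dy + (6*x*z + y^2) dz.
Step 2: Apply d again. Using the 1-form formula, the coefficient of dx ∧ dy in d(df) is ∂^2 f/∂x ∂y - ∂^2 f/∂y ∂x = (0) - (0) = 0 (equality of mixed partials for smooth f).
Similarly for dx ∧ dz and dy ∧ dz — all coefficients vanish. So d(df) = 0.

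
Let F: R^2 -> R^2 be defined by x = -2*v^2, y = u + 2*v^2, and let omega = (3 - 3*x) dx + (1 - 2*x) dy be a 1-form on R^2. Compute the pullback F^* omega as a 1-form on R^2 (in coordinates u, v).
F^* omega = (4*v^2 + 1) du + (8*v*(-v^2 - 1)) dv

Using F^*(f dg) = (f ∘ F) d(g ∘ F), substitute each coordinate x_i by F_i(u, v) in f_i, and replace dx_i by d F_i = (∂F_i/∂u) du + (∂F_i/∂v) dv.
  For the x component: f_1(F) = 6*v^2 + 3; d F_1 = (0) du + (-4*v) dv
  For the y component: f_2(F) = 4*v^2 + 1; d F_2 = (1) du + (4*v) dv
Combining and collecting du, dv coefficients:
  coeff of du: 4*v^2 + 1
  coeff of dv: 8*v*(-v^2 - 1)
F^* omega = (4*v^2 + 1) du + (8*v*(-v^2 - 1)) dv.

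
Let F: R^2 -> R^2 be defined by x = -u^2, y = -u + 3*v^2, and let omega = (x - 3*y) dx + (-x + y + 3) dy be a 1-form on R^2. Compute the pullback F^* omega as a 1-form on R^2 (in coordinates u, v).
F^* omega = (2*u^3 - 7*u^2 + 18*u*v^2 + u - 3*v^2 - 3) du + (6*v*(u^2 - u + 3*v^2 + 3)) dv

Using F^*(f dg) = (f ∘ F) d(g ∘ F), substitute each coordinate x_i by F_i(u, v) in f_i, and replace dx_i by d F_i = (∂F_i/∂u) du + (∂F_i/∂v) dv.
  For the x component: f_1(F) = -u^2 + 3*u - 9*v^2; d F_1 = (-2*u) du + (0) dv
  For the y component: f_2(F) = u^2 - u + 3*v^2 + 3; d F_2 = (-1) du + (6*v) dv
Combining and collecting du, dv coefficients:
  coeff of du: 2*u^3 - 7*u^2 + 18*u*v^2 + u - 3*v^2 - 3
  coeff of dv: 6*v*(u^2 - u + 3*v^2 + 3)
F^* omega = (2*u^3 - 7*u^2 + 18*u*v^2 + u - 3*v^2 - 3) du + (6*v*(u^2 - u + 3*v^2 + 3)) dv.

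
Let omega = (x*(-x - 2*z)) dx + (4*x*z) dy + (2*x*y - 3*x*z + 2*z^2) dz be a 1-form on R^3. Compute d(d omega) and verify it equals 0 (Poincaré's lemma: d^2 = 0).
d(d omega) = 0

Step 1: d omega = sum_{i<j} (∂f_j/∂x_i - ∂f_i/∂x_j) dx_i ∧ dx_j:
  coeff of dx ∧ dy: 4*z
  coeff of dx ∧ dz: 2*x + 2*y - 3*z
  coeff of dy ∧ dz: -2*x
Step 2: Apply d again to each 2-form coefficient. The only possible 3-form in R^3 is dx ∧ dy ∧ dz, with coefficient
  ∂(coeff of dy∧dz)/∂x - ∂(coeff of dx∧dz)/∂y + ∂(coeff of dx∧dy)/∂z
  = ∂/∂x (-2*x) - ∂/∂y (2*x + 2*y - 3*z) + ∂/∂z (4*z).
Each of these terms simplifies to sums of mixed partials that cancel in pairs. The result is 0 (by equality of mixed partials for smooth functions — Schwarz / Clairaut).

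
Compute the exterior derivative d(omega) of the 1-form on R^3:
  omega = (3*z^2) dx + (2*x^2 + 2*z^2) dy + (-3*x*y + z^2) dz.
d(omega) = (4*x) dx ∧ dy + (-3*y - 6*z) dx ∧ dz + (-3*x - 4*z) dy ∧ dz

For a 1-form omega = sum_i f_i dx_i, the exterior derivative is
  d(omega) = sum_{i < j} (∂f_j/∂x_i - ∂f_i/∂x_j) dx_i ∧ dx_j.
  coefficient of dx ∧ dy: ∂f_2/∂x - ∂f_1/∂y = ∂(2*x^2 + 2*z^2)/∂x - ∂(3*z^2)/∂y = 4*x
  coefficient of dx ∧ dz: ∂f_3/∂x - ∂f_1/∂z = ∂(-3*x*y + z^2)/∂x - ∂(3*z^2)/∂z = -3*y - 6*z
  coefficient of dy ∧ dz: ∂f_3/∂y - ∂f_2/∂z = ∂(-3*x*y + z^2)/∂y - ∂(2*x^2 + 2*z^2)/∂z = -3*x - 4*z
Assembling: d(omega) = (4*x) dx ∧ dy + (-3*y - 6*z) dx ∧ dz + (-3*x - 4*z) dy ∧ dz.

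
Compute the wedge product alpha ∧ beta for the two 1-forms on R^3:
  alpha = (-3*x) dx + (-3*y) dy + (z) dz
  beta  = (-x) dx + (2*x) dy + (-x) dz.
alpha ∧ beta = (-3*x*(2*x + y)) dx ∧ dy + (x*(3*x + z)) dx ∧ dz + (x*(3*y - 2*z)) dy ∧ dz

Distribute the wedge, using dx_i ∧ dx_j = -dx_j ∧ dx_i and dx_i ∧ dx_i = 0. For each pair (i, j) with i < j, the coefficient of dx_i ∧ dx_j in alpha ∧ beta is (alpha_i * beta_j - alpha_j * beta_i). Collecting: alpha ∧ beta = (-3*x*(2*x + y)) dx ∧ dy + (x*(3*x + z)) dx ∧ dz + (x*(3*y - 2*z)) dy ∧ dz.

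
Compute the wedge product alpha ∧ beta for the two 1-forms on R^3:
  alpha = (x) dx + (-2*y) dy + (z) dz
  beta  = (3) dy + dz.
alpha ∧ beta = (3*x) dx ∧ dy + (x) dx ∧ dz + (-2*y - 3*z) dy ∧ dz

Distribute the wedge, using dx_i ∧ dx_j = -dx_j ∧ dx_i and dx_i ∧ dx_i = 0. For each pair (i, j) with i < j, the coefficient of dx_i ∧ dx_j in alpha ∧ beta is (alpha_i * beta_j - alpha_j * beta_i). Collecting: alpha ∧ beta = (3*x) dx ∧ dy + (x) dx ∧ dz + (-2*y - 3*z) dy ∧ dz.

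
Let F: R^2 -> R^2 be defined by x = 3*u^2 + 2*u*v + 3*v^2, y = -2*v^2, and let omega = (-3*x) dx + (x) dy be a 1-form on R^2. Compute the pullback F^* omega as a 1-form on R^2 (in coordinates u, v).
F^* omega = (-54*u^3 - 54*u^2*v - 66*u*v^2 - 18*v^3) du + (-18*u^3 - 78*u^2*v - 62*u*v^2 - 66*v^3) dv

Using F^*(f dg) = (f ∘ F) d(g ∘ F), substitute each coordinate x_i by F_i(u, v) in f_i, and replace dx_i by d F_i = (∂F_i/∂u) du + (∂F_i/∂v) dv.
  For the x component: f_1(F) = -9*u^2 - 6*u*v - 9*v^2; d F_1 = (6*u + 2*v) du + (2*u + 6*v) dv
  For the y component: f_2(F) = 3*u^2 + 2*u*v + 3*v^2; d F_2 = (0) du + (-4*v) dv
Combining and collecting du, dv coefficients:
  coeff of du: -54*u^3 - 54*u^2*v - 66*u*v^2 - 18*v^3
  coeff of dv: -18*u^3 - 78*u^2*v - 62*u*v^2 - 66*v^3
F^* omega = (-54*u^3 - 54*u^2*v - 66*u*v^2 - 18*v^3) du + (-18*u^3 - 78*u^2*v - 62*u*v^2 - 66*v^3) dv.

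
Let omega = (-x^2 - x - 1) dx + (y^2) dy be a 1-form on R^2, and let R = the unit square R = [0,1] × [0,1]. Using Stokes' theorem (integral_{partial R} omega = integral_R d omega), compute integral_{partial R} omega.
integral_(partial R) omega = 0

Stokes: integral_partial_R omega = integral_R d omega with d omega = (∂Q/∂x - ∂P/∂y) dx ∧ dy.
  ∂Q/∂x = 0
  ∂P/∂y = 0
  integrand = ∂Q/∂x - ∂P/∂y = 0.
Integrating over R: integral_0^1 integral_0^1 (0) dx dy = 0.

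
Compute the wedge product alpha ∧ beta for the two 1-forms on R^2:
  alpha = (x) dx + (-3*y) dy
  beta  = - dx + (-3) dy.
alpha ∧ beta = (-3*x - 3*y) dx ∧ dy

Distribute the wedge, using dx_i ∧ dx_j = -dx_j ∧ dx_i and dx_i ∧ dx_i = 0. For each pair (i, j) with i < j, the coefficient of dx_i ∧ dx_j in alpha ∧ beta is (alpha_i * beta_j - alpha_j * beta_i). Collecting: alpha ∧ beta = (-3*x - 3*y) dx ∧ dy.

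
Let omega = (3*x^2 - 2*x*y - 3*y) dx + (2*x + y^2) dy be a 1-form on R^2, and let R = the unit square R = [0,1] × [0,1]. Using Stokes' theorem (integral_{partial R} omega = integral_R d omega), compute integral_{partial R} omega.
integral_(partial R) omega = 6

Stokes: integral_partial_R omega = integral_R d omega with d omega = (∂Q/∂x - ∂P/∂y) dx ∧ dy.
  ∂Q/∂x = 2
  ∂P/∂y = -2*x - 3
  integrand = ∂Q/∂x - ∂P/∂y = 2*x + 5.
Integrating over R: integral_0^1 integral_0^1 (2*x + 5) dx dy = 6.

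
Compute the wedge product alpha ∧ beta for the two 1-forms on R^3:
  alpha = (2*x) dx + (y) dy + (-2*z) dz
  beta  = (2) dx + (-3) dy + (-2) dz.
alpha ∧ beta = (-6*x - 2*y) dx ∧ dy + (-4*x + 4*z) dx ∧ dz + (-2*y - 6*z) dy ∧ dz

Distribute the wedge, using dx_i ∧ dx_j = -dx_j ∧ dx_i and dx_i ∧ dx_i = 0. For each pair (i, j) with i < j, the coefficient of dx_i ∧ dx_j in alpha ∧ beta is (alpha_i * beta_j - alpha_j * beta_i). Collecting: alpha ∧ beta = (-6*x - 2*y) dx ∧ dy + (-4*x + 4*z) dx ∧ dz + (-2*y - 6*z) dy ∧ dz.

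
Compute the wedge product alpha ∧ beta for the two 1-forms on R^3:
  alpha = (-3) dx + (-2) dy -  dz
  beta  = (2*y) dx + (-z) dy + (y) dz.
alpha ∧ beta = (4*y + 3*z) dx ∧ dy + (-y) dx ∧ dz + (-2*y - z) dy ∧ dz

Distribute the wedge, using dx_i ∧ dx_j = -dx_j ∧ dx_i and dx_i ∧ dx_i = 0. For each pair (i, j) with i < j, the coefficient of dx_i ∧ dx_j in alpha ∧ beta is (alpha_i * beta_j - alpha_j * beta_i). Collecting: alpha ∧ beta = (4*y + 3*z) dx ∧ dy + (-y) dx ∧ dz + (-2*y - z) dy ∧ dz.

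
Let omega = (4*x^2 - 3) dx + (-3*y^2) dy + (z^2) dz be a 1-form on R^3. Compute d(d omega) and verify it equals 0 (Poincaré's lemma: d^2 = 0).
d(d omega) = 0

Step 1: d omega = sum_{i<j} (∂f_j/∂x_i - ∂f_i/∂x_j) dx_i ∧ dx_j:
  coeff of dx ∧ dy: 0
  coeff of dx ∧ dz: 0
  coeff of dy ∧ dz: 0
Step 2: Apply d again to each 2-form coefficient. The only possible 3-form in R^3 is dx ∧ dy ∧ dz, with coefficient
  ∂(coeff of dy∧dz)/∂x - ∂(coeff of dx∧dz)/∂y + ∂(coeff of dx∧dy)/∂z
  = ∂/∂x (0) - ∂/∂y (0) + ∂/∂z (0).
Each of these terms simplifies to sums of mixed partials that cancel in pairs. The result is 0 (by equality of mixed partials for smooth functions — Schwarz / Clairaut).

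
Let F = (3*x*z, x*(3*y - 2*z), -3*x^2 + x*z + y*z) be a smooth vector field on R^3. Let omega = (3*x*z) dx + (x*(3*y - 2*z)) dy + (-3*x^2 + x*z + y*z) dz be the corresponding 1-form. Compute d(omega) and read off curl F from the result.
d(omega) = (2*x + z) dy ∧ dz + (9*x - z) dz ∧ dx + (3*y - 2*z) dx ∧ dy; curl F = (2*x + z, 9*x - z, 3*y - 2*z)

d omega = sum_{i<j} (∂f_j/∂x_i - ∂f_i/∂x_j) dx_i ∧ dx_j. Under the identification (dy ∧ dz, dz ∧ dx, dx ∧ dy) ↔ (e_x, e_y, e_z), the coefficients are exactly the components of curl F. Compute:
  ∂R/∂y - ∂Q/∂z = (z) - (-2*x) = 2*x + z
  ∂P/∂z - ∂R/∂x = (3*x) - (-6*x + z) = 9*x - z
  ∂Q/∂x - ∂P/∂y = (3*y - 2*z) - (0) = 3*y - 2*z.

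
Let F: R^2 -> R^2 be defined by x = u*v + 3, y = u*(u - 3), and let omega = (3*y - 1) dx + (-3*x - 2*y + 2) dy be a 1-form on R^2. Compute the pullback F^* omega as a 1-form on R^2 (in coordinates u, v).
F^* omega = (-4*u^3 - 3*u^2*v + 18*u^2 - 32*u - v + 21) du + (u*(3*u^2 - 9*u - 1)) dv

Using F^*(f dg) = (f ∘ F) d(g ∘ F), substitute each coordinate x_i by F_i(u, v) in f_i, and replace dx_i by d F_i = (∂F_i/∂u) du + (∂F_i/∂v) dv.
  For the x component: f_1(F) = 3*u^2 - 9*u - 1; d F_1 = (v) du + (u) dv
  For the y component: f_2(F) = -2*u^2 - 3*u*v + 6*u - 7; d F_2 = (2*u - 3) du + (0) dv
Combining and collecting du, dv coefficients:
  coeff of du: -4*u^3 - 3*u^2*v + 18*u^2 - 32*u - v + 21
  coeff of dv: u*(3*u^2 - 9*u - 1)
F^* omega = (-4*u^3 - 3*u^2*v + 18*u^2 - 32*u - v + 21) du + (u*(3*u^2 - 9*u - 1)) dv.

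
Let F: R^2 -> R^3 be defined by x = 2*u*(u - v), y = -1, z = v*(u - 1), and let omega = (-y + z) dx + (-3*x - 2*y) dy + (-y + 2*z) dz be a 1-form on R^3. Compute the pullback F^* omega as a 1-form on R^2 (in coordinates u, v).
F^* omega = (4*u^2*v - 4*u*v + 4*u - v) du + (-2*u*v - u + 2*v - 1) dv

Using F^*(f dg) = (f ∘ F) d(g ∘ F), substitute each coordinate x_i by F_i(u, v) in f_i, and replace dx_i by d F_i = (∂F_i/∂u) du + (∂F_i/∂v) dv.
  For the x component: f_1(F) = u*v - v + 1; d F_1 = (4*u - 2*v) du + (-2*u) dv
  For the y component: f_2(F) = -6*u^2 + 6*u*v + 2; d F_2 = (0) du + (0) dv
  For the z component: f_3(F) = 2*u*v - 2*v + 1; d F_3 = (v) du + (u - 1) dv
Combining and collecting du, dv coefficients:
  coeff of du: 4*u^2*v - 4*u*v + 4*u - v
  coeff of dv: -2*u*v - u + 2*v - 1
F^* omega = (4*u^2*v - 4*u*v + 4*u - v) du + (-2*u*v - u + 2*v - 1) dv.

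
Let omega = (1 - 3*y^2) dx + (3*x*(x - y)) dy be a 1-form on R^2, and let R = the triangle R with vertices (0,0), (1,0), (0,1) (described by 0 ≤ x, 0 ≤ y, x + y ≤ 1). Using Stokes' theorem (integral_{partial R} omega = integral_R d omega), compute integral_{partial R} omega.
integral_(partial R) omega = 3/2

Stokes: integral_partial_R omega = integral_R d omega with d omega = (∂Q/∂x - ∂P/∂y) dx ∧ dy.
  ∂Q/∂x = 6*x - 3*y
  ∂P/∂y = -6*y
  integrand = ∂Q/∂x - ∂P/∂y = 6*x + 3*y.
Integrating over R: integral_0^1 integral_0^{1-x} (6*x + 3*y) dy dx = 3/2.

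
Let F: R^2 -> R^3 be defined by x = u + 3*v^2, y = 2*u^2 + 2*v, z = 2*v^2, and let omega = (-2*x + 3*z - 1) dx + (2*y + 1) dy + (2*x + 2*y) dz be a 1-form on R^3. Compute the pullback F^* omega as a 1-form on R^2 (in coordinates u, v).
F^* omega = (16*u^3 + 16*u*v + 2*u - 1) du + (16*u^2*v + 8*u^2 - 4*u*v + 24*v^3 + 16*v^2 + 2*v + 2) dv

Using F^*(f dg) = (f ∘ F) d(g ∘ F), substitute each coordinate x_i by F_i(u, v) in f_i, and replace dx_i by d F_i = (∂F_i/∂u) du + (∂F_i/∂v) dv.
  For the x component: f_1(F) = -2*u - 1; d F_1 = (1) du + (6*v) dv
  For the y component: f_2(F) = 4*u^2 + 4*v + 1; d F_2 = (4*u) du + (2) dv
  For the z component: f_3(F) = 4*u^2 + 2*u + 6*v^2 + 4*v; d F_3 = (0) du + (4*v) dv
Combining and collecting du, dv coefficients:
  coeff of du: 16*u^3 + 16*u*v + 2*u - 1
  coeff of dv: 16*u^2*v + 8*u^2 - 4*u*v + 24*v^3 + 16*v^2 + 2*v + 2
F^* omega = (16*u^3 + 16*u*v + 2*u - 1) du + (16*u^2*v + 8*u^2 - 4*u*v + 24*v^3 + 16*v^2 + 2*v + 2) dv.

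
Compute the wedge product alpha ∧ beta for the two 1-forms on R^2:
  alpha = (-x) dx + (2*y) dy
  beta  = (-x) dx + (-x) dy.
alpha ∧ beta = (x*(x + 2*y)) dx ∧ dy

Distribute the wedge, using dx_i ∧ dx_j = -dx_j ∧ dx_i and dx_i ∧ dx_i = 0. For each pair (i, j) with i < j, the coefficient of dx_i ∧ dx_j in alpha ∧ beta is (alpha_i * beta_j - alpha_j * beta_i). Collecting: alpha ∧ beta = (x*(x + 2*y)) dx ∧ dy.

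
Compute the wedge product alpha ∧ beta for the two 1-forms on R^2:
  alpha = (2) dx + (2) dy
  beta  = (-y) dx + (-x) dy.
alpha ∧ beta = (-2*x + 2*y) dx ∧ dy

Distribute the wedge, using dx_i ∧ dx_j = -dx_j ∧ dx_i and dx_i ∧ dx_i = 0. For each pair (i, j) with i < j, the coefficient of dx_i ∧ dx_j in alpha ∧ beta is (alpha_i * beta_j - alpha_j * beta_i). Collecting: alpha ∧ beta = (-2*x + 2*y) dx ∧ dy.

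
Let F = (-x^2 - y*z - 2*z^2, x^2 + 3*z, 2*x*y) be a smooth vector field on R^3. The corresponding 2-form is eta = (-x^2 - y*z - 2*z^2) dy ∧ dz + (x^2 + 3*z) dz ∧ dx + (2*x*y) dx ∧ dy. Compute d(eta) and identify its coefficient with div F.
d(eta) = (-2*x) dx ∧ dy ∧ dz; div F = -2*x

For a 2-form in R^3 of the form above, applying d gives a 3-form with coefficient ∂P/∂x + ∂Q/∂y + ∂R/∂z:
  ∂P/∂x = -2*x
  ∂Q/∂y = 0
  ∂R/∂z = 0
Sum = -2*x, which is exactly div F.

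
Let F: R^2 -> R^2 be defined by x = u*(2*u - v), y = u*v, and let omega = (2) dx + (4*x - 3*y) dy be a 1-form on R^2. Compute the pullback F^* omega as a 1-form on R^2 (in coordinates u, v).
F^* omega = (8*u^2*v - 7*u*v^2 + 8*u - 2*v) du + (u*(8*u^2 - 7*u*v - 2)) dv

Using F^*(f dg) = (f ∘ F) d(g ∘ F), substitute each coordinate x_i by F_i(u, v) in f_i, and replace dx_i by d F_i = (∂F_i/∂u) du + (∂F_i/∂v) dv.
  For the x component: f_1(F) = 2; d F_1 = (4*u - v) du + (-u) dv
  For the y component: f_2(F) = u*(8*u - 7*v); d F_2 = (v) du + (u) dv
Combining and collecting du, dv coefficients:
  coeff of du: 8*u^2*v - 7*u*v^2 + 8*u - 2*v
  coeff of dv: u*(8*u^2 - 7*u*v - 2)
F^* omega = (8*u^2*v - 7*u*v^2 + 8*u - 2*v) du + (u*(8*u^2 - 7*u*v - 2)) dv.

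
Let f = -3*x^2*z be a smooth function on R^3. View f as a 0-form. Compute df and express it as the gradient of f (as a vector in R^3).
df = (-6*x*z) dx + (0) dy + (-3*x^2) dz; grad f = (-6*x*z, 0, -3*x^2)

For a 0-form f, d f = (∂f/∂x) dx + (∂f/∂y) dy + (∂f/∂z) dz. The components of the vector representation are exactly the entries of grad f in Cartesian coordinates:
  ∂f/∂x = -6*x*z
  ∂f/∂y = 0
  ∂f/∂z = -3*x^2.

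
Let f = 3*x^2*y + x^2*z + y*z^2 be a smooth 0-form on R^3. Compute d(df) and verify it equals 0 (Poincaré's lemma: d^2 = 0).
d(df) = 0

Step 1: df = sum_i (∂f/∂x_i) dx_i = (2*x*(3*y + z)) dx + (3*x^2 + z^2) dy + (x^2 + 2*y*z) dz.
Step 2: Apply d again. Using the 1-form formula, the coefficient of dx ∧ dy in d(df) is ∂^2 f/∂x ∂y - ∂^2 f/∂y ∂x = (6*x) - (6*x) = 0 (equality of mixed partials for smooth f).
Similarly for dx ∧ dz and dy ∧ dz — all coefficients vanish. So d(df) = 0.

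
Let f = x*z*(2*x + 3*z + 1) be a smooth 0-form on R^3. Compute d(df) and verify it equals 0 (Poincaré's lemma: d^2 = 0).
d(df) = 0

Step 1: df = sum_i (∂f/∂x_i) dx_i = (z*(4*x + 3*z + 1)) dx + (0) dy + (x*(2*x + 6*z + 1)) dz.
Step 2: Apply d again. Using the 1-form formula, the coefficient of dx ∧ dy in d(df) is ∂^2 f/∂x ∂y - ∂^2 f/∂y ∂x = (0) - (0) = 0 (equality of mixed partials for smooth f).
Similarly for dx ∧ dz and dy ∧ dz — all coefficients vanish. So d(df) = 0.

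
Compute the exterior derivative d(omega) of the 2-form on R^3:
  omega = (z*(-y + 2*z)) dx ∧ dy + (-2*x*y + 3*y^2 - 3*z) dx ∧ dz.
d(omega) = (2*x - 7*y + 4*z) dx ∧ dy ∧ dz

For a 2-form omega = sum_{i<j} g_{ij} dx_i ∧ dx_j, the exterior derivative is
  d(omega) = sum_{i<j} d(g_{ij}) ∧ dx_i ∧ dx_j = sum_{i<j, k} (∂g_{ij}/∂x_k) dx_k ∧ dx_i ∧ dx_j.
Expand each term, using dx_k ∧ dx_i ∧ dx_j = sgn(permutation) dx_{(a)} ∧ dx_{(b)} ∧ dx_{(c)} with (a < b < c) sorted:
  d(z*(-y + 2*z)) includes (∂/∂z)(z*(-y + 2*z)) dz = (-y + 4*z) dz, which multiplied by dx ∧ dy gives (-y + 4*z) dx ∧ dy ∧ dz
  d(-2*x*y + 3*y^2 - 3*z) includes (∂/∂y)(-2*x*y + 3*y^2 - 3*z) dy = (-2*x + 6*y) dy, which multiplied by dx ∧ dz gives (2*x - 6*y) dx ∧ dy ∧ dz
Collecting like 3-forms: d(omega) = (2*x - 7*y + 4*z) dx ∧ dy ∧ dz.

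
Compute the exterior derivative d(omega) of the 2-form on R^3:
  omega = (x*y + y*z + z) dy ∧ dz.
d(omega) = (y) dx ∧ dy ∧ dz

For a 2-form omega = sum_{i<j} g_{ij} dx_i ∧ dx_j, the exterior derivative is
  d(omega) = sum_{i<j} d(g_{ij}) ∧ dx_i ∧ dx_j = sum_{i<j, k} (∂g_{ij}/∂x_k) dx_k ∧ dx_i ∧ dx_j.
Expand each term, using dx_k ∧ dx_i ∧ dx_j = sgn(permutation) dx_{(a)} ∧ dx_{(b)} ∧ dx_{(c)} with (a < b < c) sorted:
  d(x*y + y*z + z) includes (∂/∂x)(x*y + y*z + z) dx = (y) dx, which multiplied by dy ∧ dz gives (y) dx ∧ dy ∧ dz
Collecting like 3-forms: d(omega) = (y) dx ∧ dy ∧ dz.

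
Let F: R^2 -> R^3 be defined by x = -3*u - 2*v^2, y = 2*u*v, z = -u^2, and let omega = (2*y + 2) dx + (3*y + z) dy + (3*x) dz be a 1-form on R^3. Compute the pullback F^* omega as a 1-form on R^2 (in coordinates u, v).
F^* omega = (-2*u^2*v + 18*u^2 + 24*u*v^2 - 12*u*v - 6) du + (-2*u^3 + 12*u^2*v - 16*u*v^2 - 8*v) dv

Using F^*(f dg) = (f ∘ F) d(g ∘ F), substitute each coordinate x_i by F_i(u, v) in f_i, and replace dx_i by d F_i = (∂F_i/∂u) du + (∂F_i/∂v) dv.
  For the x component: f_1(F) = 4*u*v + 2; d F_1 = (-3) du + (-4*v) dv
  For the y component: f_2(F) = u*(-u + 6*v); d F_2 = (2*v) du + (2*u) dv
  For the z component: f_3(F) = -9*u - 6*v^2; d F_3 = (-2*u) du + (0) dv
Combining and collecting du, dv coefficients:
  coeff of du: -2*u^2*v + 18*u^2 + 24*u*v^2 - 12*u*v - 6
  coeff of dv: -2*u^3 + 12*u^2*v - 16*u*v^2 - 8*v
F^* omega = (-2*u^2*v + 18*u^2 + 24*u*v^2 - 12*u*v - 6) du + (-2*u^3 + 12*u^2*v - 16*u*v^2 - 8*v) dv.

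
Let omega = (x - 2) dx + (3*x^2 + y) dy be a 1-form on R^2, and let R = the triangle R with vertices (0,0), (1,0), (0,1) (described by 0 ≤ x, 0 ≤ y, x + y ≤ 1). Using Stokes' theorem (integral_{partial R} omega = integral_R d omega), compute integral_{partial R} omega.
integral_(partial R) omega = 1

Stokes: integral_partial_R omega = integral_R d omega with d omega = (∂Q/∂x - ∂P/∂y) dx ∧ dy.
  ∂Q/∂x = 6*x
  ∂P/∂y = 0
  integrand = ∂Q/∂x - ∂P/∂y = 6*x.
Integrating over R: integral_0^1 integral_0^{1-x} (6*x) dy dx = 1.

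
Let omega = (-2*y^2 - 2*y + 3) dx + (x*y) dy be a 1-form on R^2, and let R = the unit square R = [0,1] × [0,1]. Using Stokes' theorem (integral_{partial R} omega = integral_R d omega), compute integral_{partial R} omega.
integral_(partial R) omega = 9/2

Stokes: integral_partial_R omega = integral_R d omega with d omega = (∂Q/∂x - ∂P/∂y) dx ∧ dy.
  ∂Q/∂x = y
  ∂P/∂y = -4*y - 2
  integrand = ∂Q/∂x - ∂P/∂y = 5*y + 2.
Integrating over R: integral_0^1 integral_0^1 (5*y + 2) dx dy = 9/2.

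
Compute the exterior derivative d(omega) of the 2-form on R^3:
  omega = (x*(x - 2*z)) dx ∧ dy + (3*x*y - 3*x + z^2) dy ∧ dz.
d(omega) = (-2*x + 3*y - 3) dx ∧ dy ∧ dz

For a 2-form omega = sum_{i<j} g_{ij} dx_i ∧ dx_j, the exterior derivative is
  d(omega) = sum_{i<j} d(g_{ij}) ∧ dx_i ∧ dx_j = sum_{i<j, k} (∂g_{ij}/∂x_k) dx_k ∧ dx_i ∧ dx_j.
Expand each term, using dx_k ∧ dx_i ∧ dx_j = sgn(permutation) dx_{(a)} ∧ dx_{(b)} ∧ dx_{(c)} with (a < b < c) sorted:
  d(x*(x - 2*z)) includes (∂/∂z)(x*(x - 2*z)) dz = (-2*x) dz, which multiplied by dx ∧ dy gives (-2*x) dx ∧ dy ∧ dz
  d(3*x*y - 3*x + z^2) includes (∂/∂x)(3*x*y - 3*x + z^2) dx = (3*y - 3) dx, which multiplied by dy ∧ dz gives (3*y - 3) dx ∧ dy ∧ dz
Collecting like 3-forms: d(omega) = (-2*x + 3*y - 3) dx ∧ dy ∧ dz.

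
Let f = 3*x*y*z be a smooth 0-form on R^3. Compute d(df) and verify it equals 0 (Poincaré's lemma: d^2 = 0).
d(df) = 0

Step 1: df = sum_i (∂f/∂x_i) dx_i = (3*y*z) dx + (3*x*z) dy + (3*x*y) dz.
Step 2: Apply d again. Using the 1-form formula, the coefficient of dx ∧ dy in d(df) is ∂^2 f/∂x ∂y - ∂^2 f/∂y ∂x = (3*z) - (3*z) = 0 (equality of mixed partials for smooth f).
Similarly for dx ∧ dz and dy ∧ dz — all coefficients vanish. So d(df) = 0.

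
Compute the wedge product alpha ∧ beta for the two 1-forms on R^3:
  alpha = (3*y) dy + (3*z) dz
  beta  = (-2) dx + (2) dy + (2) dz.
alpha ∧ beta = (6*y) dx ∧ dy + (6*y - 6*z) dy ∧ dz + (6*z) dx ∧ dz

Distribute the wedge, using dx_i ∧ dx_j = -dx_j ∧ dx_i and dx_i ∧ dx_i = 0. For each pair (i, j) with i < j, the coefficient of dx_i ∧ dx_j in alpha ∧ beta is (alpha_i * beta_j - alpha_j * beta_i). Collecting: alpha ∧ beta = (6*y) dx ∧ dy + (6*y - 6*z) dy ∧ dz + (6*z) dx ∧ dz.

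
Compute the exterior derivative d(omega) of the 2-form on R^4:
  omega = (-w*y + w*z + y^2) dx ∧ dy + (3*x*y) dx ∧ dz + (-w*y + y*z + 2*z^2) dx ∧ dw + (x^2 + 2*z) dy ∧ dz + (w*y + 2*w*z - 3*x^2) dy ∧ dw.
d(omega) = (w - x) dx ∧ dy ∧ dz + (w - 6*x - y) dx ∧ dy ∧ dw + (-y - 4*z) dx ∧ dz ∧ dw + (-2*w) dy ∧ dz ∧ dw

For a 2-form omega = sum_{i<j} g_{ij} dx_i ∧ dx_j, the exterior derivative is
  d(omega) = sum_{i<j} d(g_{ij}) ∧ dx_i ∧ dx_j = sum_{i<j, k} (∂g_{ij}/∂x_k) dx_k ∧ dx_i ∧ dx_j.
Expand each term, using dx_k ∧ dx_i ∧ dx_j = sgn(permutation) dx_{(a)} ∧ dx_{(b)} ∧ dx_{(c)} with (a < b < c) sorted:
  d(-w*y + w*z + y^2) includes (∂/∂z)(-w*y + w*z + y^2) dz = (w) dz, which multiplied by dx ∧ dy gives (w) dx ∧ dy ∧ dz
  d(-w*y + w*z + y^2) includes (∂/∂w)(-w*y + w*z + y^2) dw = (-y + z) dw, which multiplied by dx ∧ dy gives (-y + z) dx ∧ dy ∧ dw
  d(3*x*y) includes (∂/∂y)(3*x*y) dy = (3*x) dy, which multiplied by dx ∧ dz gives (-3*x) dx ∧ dy ∧ dz
  d(-w*y + y*z + 2*z^2) includes (∂/∂y)(-w*y + y*z + 2*z^2) dy = (-w + z) dy, which multiplied by dx ∧ dw gives (w - z) dx ∧ dy ∧ dw
  d(-w*y + y*z + 2*z^2) includes (∂/∂z)(-w*y + y*z + 2*z^2) dz = (y + 4*z) dz, which multiplied by dx ∧ dw gives (-y - 4*z) dx ∧ dz ∧ dw
  d(x^2 + 2*z) includes (∂/∂x)(x^2 + 2*z) dx = (2*x) dx, which multiplied by dy ∧ dz gives (2*x) dx ∧ dy ∧ dz
  d(w*y + 2*w*z - 3*x^2) includes (∂/∂x)(w*y + 2*w*z - 3*x^2) dx = (-6*x) dx, which multiplied by dy ∧ dw gives (-6*x) dx ∧ dy ∧ dw
  d(w*y + 2*w*z - 3*x^2) includes (∂/∂z)(w*y + 2*w*z - 3*x^2) dz = (2*w) dz, which multiplied by dy ∧ dw gives (-2*w) dy ∧ dz ∧ dw
Collecting like 3-forms: d(omega) = (w - x) dx ∧ dy ∧ dz + (w - 6*x - y) dx ∧ dy ∧ dw + (-y - 4*z) dx ∧ dz ∧ dw + (-2*w) dy ∧ dz ∧ dw.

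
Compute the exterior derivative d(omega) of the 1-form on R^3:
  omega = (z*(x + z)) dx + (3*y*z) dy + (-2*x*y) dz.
d(omega) = (-x - 2*y - 2*z) dx ∧ dz + (-2*x - 3*y) dy ∧ dz

For a 1-form omega = sum_i f_i dx_i, the exterior derivative is
  d(omega) = sum_{i < j} (∂f_j/∂x_i - ∂f_i/∂x_j) dx_i ∧ dx_j.
  coefficient of dx ∧ dz: ∂f_3/∂x - ∂f_1/∂z = ∂(-2*x*y)/∂x - ∂(z*(x + z))/∂z = -x - 2*y - 2*z
  coefficient of dy ∧ dz: ∂f_3/∂y - ∂f_2/∂z = ∂(-2*x*y)/∂y - ∂(3*y*z)/∂z = -2*x - 3*y
Assembling: d(omega) = (-x - 2*y - 2*z) dx ∧ dz + (-2*x - 3*y) dy ∧ dz.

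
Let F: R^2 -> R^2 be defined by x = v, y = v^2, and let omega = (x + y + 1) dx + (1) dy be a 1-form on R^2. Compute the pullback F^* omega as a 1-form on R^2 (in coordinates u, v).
F^* omega = (v^2 + 3*v + 1) dv

Using F^*(f dg) = (f ∘ F) d(g ∘ F), substitute each coordinate x_i by F_i(u, v) in f_i, and replace dx_i by d F_i = (∂F_i/∂u) du + (∂F_i/∂v) dv.
  For the x component: f_1(F) = v^2 + v + 1; d F_1 = (0) du + (1) dv
  For the y component: f_2(F) = 1; d F_2 = (0) du + (2*v) dv
Combining and collecting du, dv coefficients:
  coeff of du: 0
  coeff of dv: v^2 + 3*v + 1
F^* omega = (v^2 + 3*v + 1) dv.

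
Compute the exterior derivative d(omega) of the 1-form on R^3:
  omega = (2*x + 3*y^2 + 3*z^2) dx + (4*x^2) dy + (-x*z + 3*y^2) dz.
d(omega) = (8*x - 6*y) dx ∧ dy + (-7*z) dx ∧ dz + (6*y) dy ∧ dz

For a 1-form omega = sum_i f_i dx_i, the exterior derivative is
  d(omega) = sum_{i < j} (∂f_j/∂x_i - ∂f_i/∂x_j) dx_i ∧ dx_j.
  coefficient of dx ∧ dy: ∂f_2/∂x - ∂f_1/∂y = ∂(4*x^2)/∂x - ∂(2*x + 3*y^2 + 3*z^2)/∂y = 8*x - 6*y
  coefficient of dx ∧ dz: ∂f_3/∂x - ∂f_1/∂z = ∂(-x*z + 3*y^2)/∂x - ∂(2*x + 3*y^2 + 3*z^2)/∂z = -7*z
  coefficient of dy ∧ dz: ∂f_3/∂y - ∂f_2/∂z = ∂(-x*z + 3*y^2)/∂y - ∂(4*x^2)/∂z = 6*y
Assembling: d(omega) = (8*x - 6*y) dx ∧ dy + (-7*z) dx ∧ dz + (6*y) dy ∧ dz.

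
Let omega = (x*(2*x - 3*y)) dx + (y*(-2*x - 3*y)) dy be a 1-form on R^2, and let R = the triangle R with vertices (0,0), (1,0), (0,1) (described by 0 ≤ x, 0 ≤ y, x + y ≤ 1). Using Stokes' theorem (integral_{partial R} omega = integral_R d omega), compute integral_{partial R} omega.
integral_(partial R) omega = 1/6

Stokes: integral_partial_R omega = integral_R d omega with d omega = (∂Q/∂x - ∂P/∂y) dx ∧ dy.
  ∂Q/∂x = -2*y
  ∂P/∂y = -3*x
  integrand = ∂Q/∂x - ∂P/∂y = 3*x - 2*y.
Integrating over R: integral_0^1 integral_0^{1-x} (3*x - 2*y) dy dx = 1/6.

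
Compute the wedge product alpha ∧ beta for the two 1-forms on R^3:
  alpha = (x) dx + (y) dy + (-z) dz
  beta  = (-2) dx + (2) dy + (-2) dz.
alpha ∧ beta = (2*x + 2*y) dx ∧ dy + (-2*x - 2*z) dx ∧ dz + (-2*y + 2*z) dy ∧ dz

Distribute the wedge, using dx_i ∧ dx_j = -dx_j ∧ dx_i and dx_i ∧ dx_i = 0. For each pair (i, j) with i < j, the coefficient of dx_i ∧ dx_j in alpha ∧ beta is (alpha_i * beta_j - alpha_j * beta_i). Collecting: alpha ∧ beta = (2*x + 2*y) dx ∧ dy + (-2*x - 2*z) dx ∧ dz + (-2*y + 2*z) dy ∧ dz.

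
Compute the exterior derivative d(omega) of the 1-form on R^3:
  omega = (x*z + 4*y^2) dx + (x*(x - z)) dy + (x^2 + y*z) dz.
d(omega) = (2*x - 8*y - z) dx ∧ dy + (x) dx ∧ dz + (x + z) dy ∧ dz

For a 1-form omega = sum_i f_i dx_i, the exterior derivative is
  d(omega) = sum_{i < j} (∂f_j/∂x_i - ∂f_i/∂x_j) dx_i ∧ dx_j.
  coefficient of dx ∧ dy: ∂f_2/∂x - ∂f_1/∂y = ∂(x*(x - z))/∂x - ∂(x*z + 4*y^2)/∂y = 2*x - 8*y - z
  coefficient of dx ∧ dz: ∂f_3/∂x - ∂f_1/∂z = ∂(x^2 + y*z)/∂x - ∂(x*z + 4*y^2)/∂z = x
  coefficient of dy ∧ dz: ∂f_3/∂y - ∂f_2/∂z = ∂(x^2 + y*z)/∂y - ∂(x*(x - z))/∂z = x + z
Assembling: d(omega) = (2*x - 8*y - z) dx ∧ dy + (x) dx ∧ dz + (x + z) dy ∧ dz.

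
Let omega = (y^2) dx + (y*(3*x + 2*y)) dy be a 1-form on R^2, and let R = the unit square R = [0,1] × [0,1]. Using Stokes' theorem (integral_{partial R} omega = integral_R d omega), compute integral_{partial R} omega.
integral_(partial R) omega = 1/2

Stokes: integral_partial_R omega = integral_R d omega with d omega = (∂Q/∂x - ∂P/∂y) dx ∧ dy.
  ∂Q/∂x = 3*y
  ∂P/∂y = 2*y
  integrand = ∂Q/∂x - ∂P/∂y = y.
Integrating over R: integral_0^1 integral_0^1 (y) dx dy = 1/2.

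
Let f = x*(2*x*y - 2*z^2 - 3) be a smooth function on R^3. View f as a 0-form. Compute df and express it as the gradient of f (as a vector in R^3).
df = (4*x*y - 2*z^2 - 3) dx + (2*x^2) dy + (-4*x*z) dz; grad f = (4*x*y - 2*z^2 - 3, 2*x^2, -4*x*z)

For a 0-form f, d f = (∂f/∂x) dx + (∂f/∂y) dy + (∂f/∂z) dz. The components of the vector representation are exactly the entries of grad f in Cartesian coordinates:
  ∂f/∂x = 4*x*y - 2*z^2 - 3
  ∂f/∂y = 2*x^2
  ∂f/∂z = -4*x*z.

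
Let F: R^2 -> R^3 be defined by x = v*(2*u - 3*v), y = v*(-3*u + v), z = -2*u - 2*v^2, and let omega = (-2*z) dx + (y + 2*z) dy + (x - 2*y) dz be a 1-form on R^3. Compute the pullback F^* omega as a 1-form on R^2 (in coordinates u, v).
F^* omega = (v*(9*u*v + 4*u + 17*v^2 + 10*v)) du + (9*u^2*v + 20*u^2 - 21*u*v^2 - 32*u*v - 10*v^3) dv

Using F^*(f dg) = (f ∘ F) d(g ∘ F), substitute each coordinate x_i by F_i(u, v) in f_i, and replace dx_i by d F_i = (∂F_i/∂u) du + (∂F_i/∂v) dv.
  For the x component: f_1(F) = 4*u + 4*v^2; d F_1 = (2*v) du + (2*u - 6*v) dv
  For the y component: f_2(F) = -3*u*v - 4*u - 3*v^2; d F_2 = (-3*v) du + (-3*u + 2*v) dv
  For the z component: f_3(F) = v*(8*u - 5*v); d F_3 = (-2) du + (-4*v) dv
Combining and collecting du, dv coefficients:
  coeff of du: v*(9*u*v + 4*u + 17*v^2 + 10*v)
  coeff of dv: 9*u^2*v + 20*u^2 - 21*u*v^2 - 32*u*v - 10*v^3
F^* omega = (v*(9*u*v + 4*u + 17*v^2 + 10*v)) du + (9*u^2*v + 20*u^2 - 21*u*v^2 - 32*u*v - 10*v^3) dv.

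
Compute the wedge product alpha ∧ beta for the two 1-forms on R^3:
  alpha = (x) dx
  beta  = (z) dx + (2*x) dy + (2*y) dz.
alpha ∧ beta = (2*x^2) dx ∧ dy + (2*x*y) dx ∧ dz

Distribute the wedge, using dx_i ∧ dx_j = -dx_j ∧ dx_i and dx_i ∧ dx_i = 0. For each pair (i, j) with i < j, the coefficient of dx_i ∧ dx_j in alpha ∧ beta is (alpha_i * beta_j - alpha_j * beta_i). Collecting: alpha ∧ beta = (2*x^2) dx ∧ dy + (2*x*y) dx ∧ dz.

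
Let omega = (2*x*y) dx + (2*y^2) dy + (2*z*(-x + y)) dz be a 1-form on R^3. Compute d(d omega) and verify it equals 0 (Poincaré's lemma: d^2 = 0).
d(d omega) = 0

Step 1: d omega = sum_{i<j} (∂f_j/∂x_i - ∂f_i/∂x_j) dx_i ∧ dx_j:
  coeff of dx ∧ dy: -2*x
  coeff of dx ∧ dz: -2*z
  coeff of dy ∧ dz: 2*z
Step 2: Apply d again to each 2-form coefficient. The only possible 3-form in R^3 is dx ∧ dy ∧ dz, with coefficient
  ∂(coeff of dy∧dz)/∂x - ∂(coeff of dx∧dz)/∂y + ∂(coeff of dx∧dy)/∂z
  = ∂/∂x (2*z) - ∂/∂y (-2*z) + ∂/∂z (-2*x).
Each of these terms simplifies to sums of mixed partials that cancel in pairs. The result is 0 (by equality of mixed partials for smooth functions — Schwarz / Clairaut).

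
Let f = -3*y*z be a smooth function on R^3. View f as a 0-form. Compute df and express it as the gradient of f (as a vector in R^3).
df = (0) dx + (-3*z) dy + (-3*y) dz; grad f = (0, -3*z, -3*y)

For a 0-form f, d f = (∂f/∂x) dx + (∂f/∂y) dy + (∂f/∂z) dz. The components of the vector representation are exactly the entries of grad f in Cartesian coordinates:
  ∂f/∂x = 0
  ∂f/∂y = -3*z
  ∂f/∂z = -3*y.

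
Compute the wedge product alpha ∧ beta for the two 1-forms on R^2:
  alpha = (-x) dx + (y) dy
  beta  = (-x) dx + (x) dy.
alpha ∧ beta = (x*(-x + y)) dx ∧ dy

Distribute the wedge, using dx_i ∧ dx_j = -dx_j ∧ dx_i and dx_i ∧ dx_i = 0. For each pair (i, j) with i < j, the coefficient of dx_i ∧ dx_j in alpha ∧ beta is (alpha_i * beta_j - alpha_j * beta_i). Collecting: alpha ∧ beta = (x*(-x + y)) dx ∧ dy.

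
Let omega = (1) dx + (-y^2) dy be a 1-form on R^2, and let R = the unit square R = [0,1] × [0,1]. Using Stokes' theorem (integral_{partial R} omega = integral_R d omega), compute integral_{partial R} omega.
integral_(partial R) omega = 0

Stokes: integral_partial_R omega = integral_R d omega with d omega = (∂Q/∂x - ∂P/∂y) dx ∧ dy.
  ∂Q/∂x = 0
  ∂P/∂y = 0
  integrand = ∂Q/∂x - ∂P/∂y = 0.
Integrating over R: integral_0^1 integral_0^1 (0) dx dy = 0.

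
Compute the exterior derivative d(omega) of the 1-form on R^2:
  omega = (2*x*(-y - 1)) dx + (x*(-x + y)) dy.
d(omega) = (y) dx ∧ dy

For a 1-form omega = sum_i f_i dx_i, the exterior derivative is
  d(omega) = sum_{i < j} (∂f_j/∂x_i - ∂f_i/∂x_j) dx_i ∧ dx_j.
  coefficient of dx ∧ dy: ∂f_2/∂x - ∂f_1/∂y = ∂(x*(-x + y))/∂x - ∂(2*x*(-y - 1))/∂y = y
Assembling: d(omega) = (y) dx ∧ dy.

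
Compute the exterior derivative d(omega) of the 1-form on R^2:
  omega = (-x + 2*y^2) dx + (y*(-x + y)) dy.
d(omega) = (-5*y) dx ∧ dy

For a 1-form omega = sum_i f_i dx_i, the exterior derivative is
  d(omega) = sum_{i < j} (∂f_j/∂x_i - ∂f_i/∂x_j) dx_i ∧ dx_j.
  coefficient of dx ∧ dy: ∂f_2/∂x - ∂f_1/∂y = ∂(y*(-x + y))/∂x - ∂(-x + 2*y^2)/∂y = -5*y
Assembling: d(omega) = (-5*y) dx ∧ dy.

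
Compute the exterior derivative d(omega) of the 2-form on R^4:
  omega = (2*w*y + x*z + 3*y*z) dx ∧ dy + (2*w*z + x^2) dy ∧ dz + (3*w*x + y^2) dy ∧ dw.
d(omega) = (3*x + 3*y) dx ∧ dy ∧ dz + (3*w + 2*y) dx ∧ dy ∧ dw + (2*z) dy ∧ dz ∧ dw

For a 2-form omega = sum_{i<j} g_{ij} dx_i ∧ dx_j, the exterior derivative is
  d(omega) = sum_{i<j} d(g_{ij}) ∧ dx_i ∧ dx_j = sum_{i<j, k} (∂g_{ij}/∂x_k) dx_k ∧ dx_i ∧ dx_j.
Expand each term, using dx_k ∧ dx_i ∧ dx_j = sgn(permutation) dx_{(a)} ∧ dx_{(b)} ∧ dx_{(c)} with (a < b < c) sorted:
  d(2*w*y + x*z + 3*y*z) includes (∂/∂z)(2*w*y + x*z + 3*y*z) dz = (x + 3*y) dz, which multiplied by dx ∧ dy gives (x + 3*y) dx ∧ dy ∧ dz
  d(2*w*y + x*z + 3*y*z) includes (∂/∂w)(2*w*y + x*z + 3*y*z) dw = (2*y) dw, which multiplied by dx ∧ dy gives (2*y) dx ∧ dy ∧ dw
  d(2*w*z + x^2) includes (∂/∂x)(2*w*z + x^2) dx = (2*x) dx, which multiplied by dy ∧ dz gives (2*x) dx ∧ dy ∧ dz
  d(2*w*z + x^2) includes (∂/∂w)(2*w*z + x^2) dw = (2*z) dw, which multiplied by dy ∧ dz gives (2*z) dy ∧ dz ∧ dw
  d(3*w*x + y^2) includes (∂/∂x)(3*w*x + y^2) dx = (3*w) dx, which multiplied by dy ∧ dw gives (3*w) dx ∧ dy ∧ dw
Collecting like 3-forms: d(omega) = (3*x + 3*y) dx ∧ dy ∧ dz + (3*w + 2*y) dx ∧ dy ∧ dw + (2*z) dy ∧ dz ∧ dw.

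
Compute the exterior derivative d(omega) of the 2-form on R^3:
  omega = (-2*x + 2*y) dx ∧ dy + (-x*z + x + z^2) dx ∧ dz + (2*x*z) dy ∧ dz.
d(omega) = (2*z) dx ∧ dy ∧ dz

For a 2-form omega = sum_{i<j} g_{ij} dx_i ∧ dx_j, the exterior derivative is
  d(omega) = sum_{i<j} d(g_{ij}) ∧ dx_i ∧ dx_j = sum_{i<j, k} (∂g_{ij}/∂x_k) dx_k ∧ dx_i ∧ dx_j.
Expand each term, using dx_k ∧ dx_i ∧ dx_j = sgn(permutation) dx_{(a)} ∧ dx_{(b)} ∧ dx_{(c)} with (a < b < c) sorted:
  d(2*x*z) includes (∂/∂x)(2*x*z) dx = (2*z) dx, which multiplied by dy ∧ dz gives (2*z) dx ∧ dy ∧ dz
Collecting like 3-forms: d(omega) = (2*z) dx ∧ dy ∧ dz.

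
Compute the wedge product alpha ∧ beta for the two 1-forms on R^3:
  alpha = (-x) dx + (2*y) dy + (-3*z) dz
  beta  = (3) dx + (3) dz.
alpha ∧ beta = (-3*x + 9*z) dx ∧ dz + (-6*y) dx ∧ dy + (6*y) dy ∧ dz

Distribute the wedge, using dx_i ∧ dx_j = -dx_j ∧ dx_i and dx_i ∧ dx_i = 0. For each pair (i, j) with i < j, the coefficient of dx_i ∧ dx_j in alpha ∧ beta is (alpha_i * beta_j - alpha_j * beta_i). Collecting: alpha ∧ beta = (-3*x + 9*z) dx ∧ dz + (-6*y) dx ∧ dy + (6*y) dy ∧ dz.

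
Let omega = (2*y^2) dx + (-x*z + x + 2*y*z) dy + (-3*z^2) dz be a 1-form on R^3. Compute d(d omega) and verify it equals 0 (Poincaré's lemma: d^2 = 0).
d(d omega) = 0

Step 1: d omega = sum_{i<j} (∂f_j/∂x_i - ∂f_i/∂x_j) dx_i ∧ dx_j:
  coeff of dx ∧ dy: -4*y - z + 1
  coeff of dx ∧ dz: 0
  coeff of dy ∧ dz: x - 2*y
Step 2: Apply d again to each 2-form coefficient. The only possible 3-form in R^3 is dx ∧ dy ∧ dz, with coefficient
  ∂(coeff of dy∧dz)/∂x - ∂(coeff of dx∧dz)/∂y + ∂(coeff of dx∧dy)/∂z
  = ∂/∂x (x - 2*y) - ∂/∂y (0) + ∂/∂z (-4*y - z + 1).
Each of these terms simplifies to sums of mixed partials that cancel in pairs. The result is 0 (by equality of mixed partials for smooth functions — Schwarz / Clairaut).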